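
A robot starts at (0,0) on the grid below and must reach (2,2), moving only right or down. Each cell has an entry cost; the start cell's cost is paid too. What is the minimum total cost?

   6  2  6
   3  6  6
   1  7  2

19

Path r0c0→r1c0→r2c0→r2c1→r2c2: 6 + 3 + 1 + 7 + 2 = 19.
For comparison, the top-then-right route costs 22.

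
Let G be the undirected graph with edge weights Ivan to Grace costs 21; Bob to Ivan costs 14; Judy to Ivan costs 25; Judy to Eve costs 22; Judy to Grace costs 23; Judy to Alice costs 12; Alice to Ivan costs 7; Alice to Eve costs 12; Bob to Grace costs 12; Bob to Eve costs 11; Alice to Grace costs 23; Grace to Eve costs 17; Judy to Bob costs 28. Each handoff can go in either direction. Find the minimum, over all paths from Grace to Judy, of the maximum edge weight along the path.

12

Checking several routes:
Grace-Bob-Ivan-Alice-Judy: max(12, 14, 7, 12) = 14
Grace-Bob-Eve-Alice-Judy: max(12, 11, 12, 12) = 12
Grace-Eve-Alice-Judy: max(17, 12, 12) = 17
Best route has worst link 12.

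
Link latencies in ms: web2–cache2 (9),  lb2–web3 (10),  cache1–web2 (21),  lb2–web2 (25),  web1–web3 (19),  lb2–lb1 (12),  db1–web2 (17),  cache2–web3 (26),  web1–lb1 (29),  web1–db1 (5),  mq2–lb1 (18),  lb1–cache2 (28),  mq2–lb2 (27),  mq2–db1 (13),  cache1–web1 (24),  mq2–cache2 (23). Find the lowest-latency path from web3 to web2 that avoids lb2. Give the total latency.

35

Checking several routes:
web3 - web1 - cache1 - web2: 19 + 24 + 21 = 64
web3 - web1 - db1 - web2: 19 + 5 + 17 = 41
web3 - web1 - db1 - mq2 - cache2 - web2: 19 + 5 + 13 + 23 + 9 = 69
web3 - cache2 - web2: 26 + 9 = 35
Best route has total 35 ms.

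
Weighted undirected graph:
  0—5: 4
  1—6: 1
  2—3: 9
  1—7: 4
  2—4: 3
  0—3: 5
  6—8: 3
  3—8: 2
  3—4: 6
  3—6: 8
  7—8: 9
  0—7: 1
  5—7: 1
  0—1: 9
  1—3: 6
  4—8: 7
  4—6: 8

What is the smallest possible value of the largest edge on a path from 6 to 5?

Comparing a few candidate routes:
6-8-3-0-7-5: max(3, 2, 5, 1, 1) = 5
6-8-3-0-5: max(3, 2, 5, 4) = 5
6-1-7-0-5: max(1, 4, 1, 4) = 4
6-8-3-1-7-5: max(3, 2, 6, 4, 1) = 6
6-8-3-1-7-0-5: max(3, 2, 6, 4, 1, 4) = 6
6-1-7-5: max(1, 4, 1) = 4
Smallest bottleneck: 4.

4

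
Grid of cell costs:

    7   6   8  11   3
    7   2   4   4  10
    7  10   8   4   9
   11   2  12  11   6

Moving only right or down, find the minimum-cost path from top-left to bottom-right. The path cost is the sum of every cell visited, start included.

Cheapest: r0c0 r0c1 r1c1 r1c2 r1c3 r2c3 r2c4 r3c4
  7 + 6 + 2 + 4 + 4 + 4 + 9 + 6 = 42

42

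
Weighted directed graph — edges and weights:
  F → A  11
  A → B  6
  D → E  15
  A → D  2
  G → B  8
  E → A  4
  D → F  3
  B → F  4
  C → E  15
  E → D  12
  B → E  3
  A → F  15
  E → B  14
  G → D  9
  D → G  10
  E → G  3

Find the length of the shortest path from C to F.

Comparing a few candidate routes:
C-E-A-D-F: 15 + 4 + 2 + 3 = 24
C-E-A-B-F: 15 + 4 + 6 + 4 = 29
C-E-G-B-F: 15 + 3 + 8 + 4 = 30
Best route has total 24.

24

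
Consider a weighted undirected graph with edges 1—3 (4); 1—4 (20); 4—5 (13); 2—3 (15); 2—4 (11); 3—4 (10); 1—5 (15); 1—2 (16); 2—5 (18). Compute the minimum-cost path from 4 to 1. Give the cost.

Comparing a few candidate routes:
4 -> 3 -> 1: 10 + 4 = 14
4 -> 3 -> 2 -> 1: 10 + 15 + 16 = 41
4 -> 2 -> 3 -> 1: 11 + 15 + 4 = 30
4 -> 2 -> 1: 11 + 16 = 27
4 -> 5 -> 1: 13 + 15 = 28
4 -> 1: 20
Best route has total 14.

14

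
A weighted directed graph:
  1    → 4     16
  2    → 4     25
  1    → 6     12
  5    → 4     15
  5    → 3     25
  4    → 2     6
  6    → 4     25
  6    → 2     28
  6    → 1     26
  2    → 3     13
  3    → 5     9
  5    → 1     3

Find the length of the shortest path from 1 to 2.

Routes from 1 to 2:
1→6→4→2: 12 + 25 + 6 = 43
1→6→2: 12 + 28 = 40
1→4→2: 16 + 6 = 22
Shortest: 22.

22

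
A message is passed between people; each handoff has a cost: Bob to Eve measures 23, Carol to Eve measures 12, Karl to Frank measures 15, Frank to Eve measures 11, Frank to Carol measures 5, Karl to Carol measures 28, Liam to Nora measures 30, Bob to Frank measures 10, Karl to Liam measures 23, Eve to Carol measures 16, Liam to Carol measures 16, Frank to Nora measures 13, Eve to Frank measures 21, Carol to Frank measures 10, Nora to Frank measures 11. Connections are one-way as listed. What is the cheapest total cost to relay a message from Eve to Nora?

Routes from Eve to Nora:
Eve→Carol→Frank→Nora: 16 + 10 + 13 = 39
Eve→Frank→Nora: 21 + 13 = 34
Shortest: 34.

34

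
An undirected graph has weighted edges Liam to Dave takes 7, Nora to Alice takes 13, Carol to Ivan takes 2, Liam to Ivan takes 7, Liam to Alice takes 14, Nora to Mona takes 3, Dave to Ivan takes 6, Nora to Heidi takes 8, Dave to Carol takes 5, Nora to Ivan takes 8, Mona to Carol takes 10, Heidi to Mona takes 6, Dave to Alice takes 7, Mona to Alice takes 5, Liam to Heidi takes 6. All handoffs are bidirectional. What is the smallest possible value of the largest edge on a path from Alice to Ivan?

7

Checking several routes:
Alice→Dave→Liam→Ivan: max(7, 7, 7) = 7
Alice→Mona→Heidi→Liam→Ivan: max(5, 6, 6, 7) = 7
Alice→Dave→Ivan: max(7, 6) = 7
Alice→Dave→Carol→Ivan: max(7, 5, 2) = 7
Smallest bottleneck: 7.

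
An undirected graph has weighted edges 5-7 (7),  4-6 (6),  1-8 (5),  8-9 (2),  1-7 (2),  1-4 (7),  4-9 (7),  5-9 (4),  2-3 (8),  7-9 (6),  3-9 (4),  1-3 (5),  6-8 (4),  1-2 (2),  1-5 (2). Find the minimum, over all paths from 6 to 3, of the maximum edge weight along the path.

Some routes from 6 to 3:
6 -> 8 -> 9 -> 3: max(4, 2, 4) = 4
6 -> 8 -> 1 -> 3: max(4, 5, 5) = 5
6 -> 8 -> 9 -> 5 -> 1 -> 3: max(4, 2, 4, 2, 5) = 5
6 -> 8 -> 1 -> 5 -> 9 -> 3: max(4, 5, 2, 4, 4) = 5
The minimum achievable maximum is 4.

4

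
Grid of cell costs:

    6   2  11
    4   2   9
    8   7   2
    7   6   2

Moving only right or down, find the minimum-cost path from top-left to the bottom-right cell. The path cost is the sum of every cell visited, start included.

One optimal route is (0,0) → (0,1) → (1,1) → (2,1) → (2,2) → (3,2).
Its cost is 6 + 2 + 2 + 7 + 2 + 2 = 21.

21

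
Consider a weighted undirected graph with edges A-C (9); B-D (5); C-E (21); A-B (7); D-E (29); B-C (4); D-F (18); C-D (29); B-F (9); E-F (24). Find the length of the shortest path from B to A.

Checking several routes:
B - C - A: 4 + 9 = 13
B - D - E - C - A: 5 + 29 + 21 + 9 = 64
B - F - E - C - A: 9 + 24 + 21 + 9 = 63
B - D - C - A: 5 + 29 + 9 = 43
B - A: 7
Shortest: 7.

7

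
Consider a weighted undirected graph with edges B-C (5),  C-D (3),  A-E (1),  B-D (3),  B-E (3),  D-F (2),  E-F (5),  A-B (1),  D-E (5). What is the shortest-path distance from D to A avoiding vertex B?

6

Routes from D to A avoiding B:
D-E-A: 5 + 1 = 6
D-F-E-A: 2 + 5 + 1 = 8
Best route has total 6.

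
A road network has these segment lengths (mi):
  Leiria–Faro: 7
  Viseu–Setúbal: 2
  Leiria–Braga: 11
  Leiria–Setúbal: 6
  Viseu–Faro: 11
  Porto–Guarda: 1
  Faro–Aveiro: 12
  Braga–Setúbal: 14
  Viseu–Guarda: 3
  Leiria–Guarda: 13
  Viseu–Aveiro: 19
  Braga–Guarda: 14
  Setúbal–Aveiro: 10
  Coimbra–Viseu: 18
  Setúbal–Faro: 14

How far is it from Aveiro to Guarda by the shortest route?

Comparing a few candidate routes:
Aveiro -> Setúbal -> Viseu -> Guarda: 10 + 2 + 3 = 15
Aveiro -> Faro -> Leiria -> Setúbal -> Viseu -> Guarda: 12 + 7 + 6 + 2 + 3 = 30
Aveiro -> Faro -> Setúbal -> Viseu -> Guarda: 12 + 14 + 2 + 3 = 31
Aveiro -> Setúbal -> Leiria -> Guarda: 10 + 6 + 13 = 29
Aveiro -> Faro -> Viseu -> Guarda: 12 + 11 + 3 = 26
Aveiro -> Viseu -> Guarda: 19 + 3 = 22
The minimum is 15 mi.

15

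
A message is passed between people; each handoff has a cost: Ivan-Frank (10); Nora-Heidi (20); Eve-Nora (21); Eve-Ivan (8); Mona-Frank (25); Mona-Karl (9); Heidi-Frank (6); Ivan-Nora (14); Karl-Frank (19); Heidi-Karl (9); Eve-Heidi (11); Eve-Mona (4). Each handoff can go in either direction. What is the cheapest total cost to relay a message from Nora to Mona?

Comparing a few candidate routes:
Nora -> Eve -> Mona: 21 + 4 = 25
Nora -> Ivan -> Eve -> Mona: 14 + 8 + 4 = 26
Nora -> Heidi -> Eve -> Mona: 20 + 11 + 4 = 35
Nora -> Heidi -> Karl -> Mona: 20 + 9 + 9 = 38
Best route has total 25.

25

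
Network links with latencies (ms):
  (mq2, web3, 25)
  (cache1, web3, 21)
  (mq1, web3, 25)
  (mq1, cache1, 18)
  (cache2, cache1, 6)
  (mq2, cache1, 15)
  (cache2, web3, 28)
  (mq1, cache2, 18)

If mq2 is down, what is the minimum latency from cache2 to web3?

Some routes from cache2 to web3 avoiding mq2:
cache2 -> mq1 -> web3: 18 + 25 = 43
cache2 -> cache1 -> web3: 6 + 21 = 27
cache2 -> web3: 28
The minimum is 27 ms.

27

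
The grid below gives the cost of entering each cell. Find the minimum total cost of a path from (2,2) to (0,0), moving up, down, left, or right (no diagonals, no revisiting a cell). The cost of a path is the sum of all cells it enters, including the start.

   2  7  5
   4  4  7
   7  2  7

19

Take [2,2] [2,1] [1,1] [1,0] [0,0] for a total of 7 + 2 + 4 + 4 + 2 = 19.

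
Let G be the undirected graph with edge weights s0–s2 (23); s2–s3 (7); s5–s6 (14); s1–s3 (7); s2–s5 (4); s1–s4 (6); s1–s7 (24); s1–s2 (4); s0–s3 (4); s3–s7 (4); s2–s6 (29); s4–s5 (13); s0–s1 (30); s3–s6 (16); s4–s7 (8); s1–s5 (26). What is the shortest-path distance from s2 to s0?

A few of the s2→s0 routes:
s2 -> s1 -> s4 -> s7 -> s3 -> s0: 4 + 6 + 8 + 4 + 4 = 26
s2 -> s1 -> s3 -> s0: 4 + 7 + 4 = 15
s2 -> s0: 23
s2 -> s3 -> s0: 7 + 4 = 11
Shortest: 11.

11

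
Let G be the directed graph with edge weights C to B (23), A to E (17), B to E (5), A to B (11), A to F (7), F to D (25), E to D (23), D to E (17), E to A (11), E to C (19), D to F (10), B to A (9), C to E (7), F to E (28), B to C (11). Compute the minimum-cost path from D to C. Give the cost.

Candidate routes:
D → E → C: 17 + 19 = 36
D → E → A → B → C: 17 + 11 + 11 + 11 = 50
D → F → E → A → B → C: 10 + 28 + 11 + 11 + 11 = 71
D → F → E → C: 10 + 28 + 19 = 57
Best route has total 36.

36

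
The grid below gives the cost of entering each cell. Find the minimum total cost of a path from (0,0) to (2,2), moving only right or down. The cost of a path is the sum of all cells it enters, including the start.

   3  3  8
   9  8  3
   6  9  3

Path [0,0] [0,1] [0,2] [1,2] [2,2]: 3 + 3 + 8 + 3 + 3 = 20.

20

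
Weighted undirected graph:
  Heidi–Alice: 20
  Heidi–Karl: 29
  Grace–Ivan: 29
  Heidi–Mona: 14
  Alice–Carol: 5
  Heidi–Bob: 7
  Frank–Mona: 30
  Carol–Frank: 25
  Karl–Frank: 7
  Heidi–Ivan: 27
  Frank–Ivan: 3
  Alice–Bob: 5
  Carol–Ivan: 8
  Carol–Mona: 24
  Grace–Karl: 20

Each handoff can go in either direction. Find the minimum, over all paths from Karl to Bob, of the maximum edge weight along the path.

8

Checking several routes:
Karl-Frank-Ivan-Carol-Alice-Bob: max(7, 3, 8, 5, 5) = 8
Karl-Frank-Ivan-Carol-Mona-Heidi-Bob: max(7, 3, 8, 24, 14, 7) = 24
Karl-Frank-Ivan-Carol-Alice-Heidi-Bob: max(7, 3, 8, 5, 20, 7) = 20
Karl-Frank-Ivan-Carol-Mona-Heidi-Alice-Bob: max(7, 3, 8, 24, 14, 20, 5) = 24
The minimum achievable maximum is 8.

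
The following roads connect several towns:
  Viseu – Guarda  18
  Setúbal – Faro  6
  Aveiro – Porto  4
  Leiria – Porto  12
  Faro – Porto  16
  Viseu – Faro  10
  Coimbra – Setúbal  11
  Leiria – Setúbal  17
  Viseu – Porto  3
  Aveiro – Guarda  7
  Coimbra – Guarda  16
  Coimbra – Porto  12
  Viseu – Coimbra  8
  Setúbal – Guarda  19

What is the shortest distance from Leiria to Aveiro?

Some routes from Leiria to Aveiro:
Leiria -> Porto -> Viseu -> Guarda -> Aveiro: 12 + 3 + 18 + 7 = 40
Leiria -> Porto -> Aveiro: 12 + 4 = 16
Leiria -> Setúbal -> Faro -> Viseu -> Porto -> Aveiro: 17 + 6 + 10 + 3 + 4 = 40
Best route has total 16.

16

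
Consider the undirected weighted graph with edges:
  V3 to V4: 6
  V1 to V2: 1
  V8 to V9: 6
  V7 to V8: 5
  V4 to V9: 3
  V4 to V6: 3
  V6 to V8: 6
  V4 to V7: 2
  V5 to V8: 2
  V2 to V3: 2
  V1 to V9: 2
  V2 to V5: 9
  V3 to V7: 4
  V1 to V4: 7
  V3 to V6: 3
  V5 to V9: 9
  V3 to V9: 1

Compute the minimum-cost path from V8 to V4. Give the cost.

7

Some routes from V8 to V4:
V8→V6→V4: 6 + 3 = 9
V8→V9→V4: 6 + 3 = 9
V8→V7→V4: 5 + 2 = 7
Best route has total 7.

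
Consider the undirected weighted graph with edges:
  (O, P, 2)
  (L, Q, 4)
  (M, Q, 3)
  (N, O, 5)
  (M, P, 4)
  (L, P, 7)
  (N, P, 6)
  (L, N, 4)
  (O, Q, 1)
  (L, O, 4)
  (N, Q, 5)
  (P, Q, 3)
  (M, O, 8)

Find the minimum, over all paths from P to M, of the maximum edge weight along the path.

3

Comparing a few candidate routes:
P - O - N - Q - M: max(2, 5, 5, 3) = 5
P - O - L - Q - M: max(2, 4, 4, 3) = 4
P - O - Q - M: max(2, 1, 3) = 3
P - Q - M: max(3, 3) = 3
P - M: max(4) = 4
The minimum achievable maximum is 3.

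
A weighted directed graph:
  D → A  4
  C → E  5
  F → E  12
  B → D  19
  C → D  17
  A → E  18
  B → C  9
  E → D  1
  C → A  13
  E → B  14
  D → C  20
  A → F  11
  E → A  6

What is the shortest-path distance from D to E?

22

Checking several routes:
D - A - E: 4 + 18 = 22
D - C - A - E: 20 + 13 + 18 = 51
D - C - E: 20 + 5 = 25
D - A - F - E: 4 + 11 + 12 = 27
Shortest: 22.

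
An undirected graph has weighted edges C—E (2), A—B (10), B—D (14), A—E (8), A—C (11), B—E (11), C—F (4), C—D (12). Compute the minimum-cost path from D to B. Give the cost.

Some routes from D to B:
D-B: 14
D-C-E-A-B: 12 + 2 + 8 + 10 = 32
D-C-E-B: 12 + 2 + 11 = 25
Shortest: 14.

14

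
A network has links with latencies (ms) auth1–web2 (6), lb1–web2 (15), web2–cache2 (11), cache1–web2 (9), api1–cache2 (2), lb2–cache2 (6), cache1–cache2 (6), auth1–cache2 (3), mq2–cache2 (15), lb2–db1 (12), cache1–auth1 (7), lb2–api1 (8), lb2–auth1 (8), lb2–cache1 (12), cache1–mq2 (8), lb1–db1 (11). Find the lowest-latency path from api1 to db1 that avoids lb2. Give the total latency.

37

A few of the api1→db1 routes:
api1 - cache2 - auth1 - web2 - lb1 - db1: 2 + 3 + 6 + 15 + 11 = 37
api1 - cache2 - web2 - lb1 - db1: 2 + 11 + 15 + 11 = 39
api1 - cache2 - cache1 - auth1 - web2 - lb1 - db1: 2 + 6 + 7 + 6 + 15 + 11 = 47
api1 - cache2 - auth1 - cache1 - web2 - lb1 - db1: 2 + 3 + 7 + 9 + 15 + 11 = 47
api1 - cache2 - mq2 - cache1 - web2 - lb1 - db1: 2 + 15 + 8 + 9 + 15 + 11 = 60
api1 - cache2 - cache1 - web2 - lb1 - db1: 2 + 6 + 9 + 15 + 11 = 43
Best route has total 37 ms.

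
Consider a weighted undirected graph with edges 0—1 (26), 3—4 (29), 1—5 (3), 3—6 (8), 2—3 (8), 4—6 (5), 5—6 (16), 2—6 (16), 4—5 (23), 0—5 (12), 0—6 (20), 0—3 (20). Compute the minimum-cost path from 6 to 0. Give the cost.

20

Checking several routes:
6 - 5 - 0: 16 + 12 = 28
6 - 0: 20
6 - 3 - 0: 8 + 20 = 28
The minimum is 20.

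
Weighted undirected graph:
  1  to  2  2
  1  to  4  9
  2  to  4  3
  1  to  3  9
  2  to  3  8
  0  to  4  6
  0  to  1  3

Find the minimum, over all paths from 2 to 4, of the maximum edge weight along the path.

3

Some routes from 2 to 4:
2 -> 1 -> 0 -> 4: max(2, 3, 6) = 6
2 -> 3 -> 1 -> 4: max(8, 9, 9) = 9
2 -> 3 -> 1 -> 0 -> 4: max(8, 9, 3, 6) = 9
2 -> 4: max(3) = 3
Smallest bottleneck: 3.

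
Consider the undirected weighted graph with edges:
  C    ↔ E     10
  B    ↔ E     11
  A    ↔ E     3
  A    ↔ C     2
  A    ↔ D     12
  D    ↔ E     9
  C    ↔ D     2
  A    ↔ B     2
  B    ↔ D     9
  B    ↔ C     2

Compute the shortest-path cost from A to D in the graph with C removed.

11

Paths from A to D avoiding C:
A→B→E→D: 2 + 11 + 9 = 22
A→D: 12
A→B→D: 2 + 9 = 11
A→E→B→D: 3 + 11 + 9 = 23
A→E→D: 3 + 9 = 12
Shortest: 11.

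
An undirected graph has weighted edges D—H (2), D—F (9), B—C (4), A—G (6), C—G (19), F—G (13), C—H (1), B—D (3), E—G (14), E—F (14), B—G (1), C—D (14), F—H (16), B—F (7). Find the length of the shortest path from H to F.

A few of the H→F routes:
H - F: 16
H - C - B - F: 1 + 4 + 7 = 12
H - D - B - F: 2 + 3 + 7 = 12
H - D - F: 2 + 9 = 11
Best route has total 11.

11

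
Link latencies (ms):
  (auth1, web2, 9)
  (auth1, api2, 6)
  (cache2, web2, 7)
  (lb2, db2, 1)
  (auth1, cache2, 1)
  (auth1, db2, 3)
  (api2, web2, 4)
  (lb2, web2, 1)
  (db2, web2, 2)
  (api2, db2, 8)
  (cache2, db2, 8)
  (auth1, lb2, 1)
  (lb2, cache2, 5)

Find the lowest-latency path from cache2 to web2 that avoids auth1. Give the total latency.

6

A few of the cache2→web2 routes:
cache2 - lb2 - db2 - api2 - web2: 5 + 1 + 8 + 4 = 18
cache2 - db2 - lb2 - web2: 8 + 1 + 1 = 10
cache2 - db2 - web2: 8 + 2 = 10
cache2 - lb2 - web2: 5 + 1 = 6
cache2 - web2: 7
cache2 - lb2 - db2 - web2: 5 + 1 + 2 = 8
The minimum is 6 ms.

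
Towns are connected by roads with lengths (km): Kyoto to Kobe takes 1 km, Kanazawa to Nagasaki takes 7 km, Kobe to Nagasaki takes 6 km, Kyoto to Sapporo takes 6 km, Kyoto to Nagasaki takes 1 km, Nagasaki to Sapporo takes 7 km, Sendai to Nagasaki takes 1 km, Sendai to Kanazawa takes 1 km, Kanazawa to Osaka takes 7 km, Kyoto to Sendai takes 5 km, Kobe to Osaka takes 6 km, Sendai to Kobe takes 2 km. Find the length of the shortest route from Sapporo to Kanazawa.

A few of the Sapporo→Kanazawa routes:
Sapporo → Nagasaki → Kanazawa: 7 + 7 = 14
Sapporo → Kyoto → Kobe → Sendai → Kanazawa: 6 + 1 + 2 + 1 = 10
Sapporo → Nagasaki → Kyoto → Kobe → Sendai → Kanazawa: 7 + 1 + 1 + 2 + 1 = 12
Sapporo → Kyoto → Nagasaki → Sendai → Kanazawa: 6 + 1 + 1 + 1 = 9
Sapporo → Kyoto → Sendai → Kanazawa: 6 + 5 + 1 = 12
Sapporo → Nagasaki → Sendai → Kanazawa: 7 + 1 + 1 = 9
Best route has total 9 km.

9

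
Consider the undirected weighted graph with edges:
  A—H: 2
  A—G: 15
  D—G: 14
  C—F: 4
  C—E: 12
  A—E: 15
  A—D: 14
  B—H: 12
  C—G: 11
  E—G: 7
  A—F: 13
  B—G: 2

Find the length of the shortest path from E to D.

Some routes from E to D:
E→G→A→D: 7 + 15 + 14 = 36
E→G→D: 7 + 14 = 21
E→A→D: 15 + 14 = 29
E→C→G→D: 12 + 11 + 14 = 37
Best route has total 21.

21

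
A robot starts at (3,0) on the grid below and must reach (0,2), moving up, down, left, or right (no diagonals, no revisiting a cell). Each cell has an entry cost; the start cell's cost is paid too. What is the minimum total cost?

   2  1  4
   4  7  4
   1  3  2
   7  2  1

Best path: (3,0) -> (2,0) -> (1,0) -> (0,0) -> (0,1) -> (0,2)
Cost: 7 + 1 + 4 + 2 + 1 + 4 = 19

19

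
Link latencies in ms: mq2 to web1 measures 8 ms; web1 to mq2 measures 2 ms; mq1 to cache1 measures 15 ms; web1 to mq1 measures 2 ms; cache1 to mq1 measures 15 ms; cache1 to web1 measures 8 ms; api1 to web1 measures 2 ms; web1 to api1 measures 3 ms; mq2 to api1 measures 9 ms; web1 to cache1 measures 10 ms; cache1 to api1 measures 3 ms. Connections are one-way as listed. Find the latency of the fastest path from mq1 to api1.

18

Paths from mq1 to api1:
mq1→cache1→web1→mq2→api1: 15 + 8 + 2 + 9 = 34
mq1→cache1→api1: 15 + 3 = 18
mq1→cache1→web1→api1: 15 + 8 + 3 = 26
Best route has total 18 ms.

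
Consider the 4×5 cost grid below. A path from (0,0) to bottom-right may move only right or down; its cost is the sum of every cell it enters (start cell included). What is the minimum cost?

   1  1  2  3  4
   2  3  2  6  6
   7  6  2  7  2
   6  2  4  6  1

Path (0,0) (0,1) (0,2) (1,2) (2,2) (2,3) (2,4) (3,4): 1 + 1 + 2 + 2 + 2 + 7 + 2 + 1 = 18.
(Top row then right column would cost 20.)

18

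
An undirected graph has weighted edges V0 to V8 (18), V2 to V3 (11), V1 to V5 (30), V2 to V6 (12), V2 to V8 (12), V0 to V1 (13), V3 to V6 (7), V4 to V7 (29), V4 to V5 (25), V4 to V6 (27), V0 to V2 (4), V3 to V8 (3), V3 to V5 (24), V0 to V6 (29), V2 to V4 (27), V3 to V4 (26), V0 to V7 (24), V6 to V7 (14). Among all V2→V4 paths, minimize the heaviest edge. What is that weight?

Comparing a few candidate routes:
V2 → V6 → V7 → V0 → V8 → V3 → V5 → V4: max(12, 14, 24, 18, 3, 24, 25) = 25
V2 → V6 → V3 → V5 → V4: max(12, 7, 24, 25) = 25
V2 → V3 → V5 → V4: max(11, 24, 25) = 25
Smallest bottleneck: 25.

25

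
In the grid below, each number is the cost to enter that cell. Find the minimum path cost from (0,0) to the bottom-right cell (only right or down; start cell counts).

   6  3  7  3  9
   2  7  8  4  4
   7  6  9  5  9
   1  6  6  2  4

34

One optimal route is (0,0) (0,1) (0,2) (0,3) (1,3) (2,3) (3,3) (3,4).
Its cost is 6 + 3 + 7 + 3 + 4 + 5 + 2 + 4 = 34.
(Top row then right column would cost 45.)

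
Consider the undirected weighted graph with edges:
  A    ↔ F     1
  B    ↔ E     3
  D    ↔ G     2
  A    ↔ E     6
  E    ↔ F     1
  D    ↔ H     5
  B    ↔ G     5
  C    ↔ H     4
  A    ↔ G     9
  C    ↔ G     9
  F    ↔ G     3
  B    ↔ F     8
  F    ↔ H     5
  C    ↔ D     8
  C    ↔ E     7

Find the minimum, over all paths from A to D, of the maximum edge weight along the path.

Some routes from A to D:
A - F - H - D: max(1, 5, 5) = 5
A - E - F - G - D: max(6, 1, 3, 2) = 6
A - F - E - B - G - D: max(1, 1, 3, 5, 2) = 5
A - F - G - D: max(1, 3, 2) = 3
A - E - F - H - D: max(6, 1, 5, 5) = 6
The minimum achievable maximum is 3.

3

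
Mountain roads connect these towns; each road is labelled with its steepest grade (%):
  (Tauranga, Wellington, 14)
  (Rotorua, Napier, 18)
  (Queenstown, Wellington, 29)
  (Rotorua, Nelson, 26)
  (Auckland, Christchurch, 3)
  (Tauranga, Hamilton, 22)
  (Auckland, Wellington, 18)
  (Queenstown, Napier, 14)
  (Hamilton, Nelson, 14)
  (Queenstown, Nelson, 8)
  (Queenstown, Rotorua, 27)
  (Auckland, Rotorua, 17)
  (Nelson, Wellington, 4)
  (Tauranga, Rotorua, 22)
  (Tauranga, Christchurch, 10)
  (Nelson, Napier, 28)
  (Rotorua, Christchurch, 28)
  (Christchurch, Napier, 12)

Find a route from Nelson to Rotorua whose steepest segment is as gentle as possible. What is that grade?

Some routes from Nelson to Rotorua:
Nelson -> Queenstown -> Napier -> Christchurch -> Tauranga -> Wellington -> Auckland -> Rotorua: max(8, 14, 12, 10, 14, 18, 17) = 18
Nelson -> Wellington -> Tauranga -> Christchurch -> Napier -> Rotorua: max(4, 14, 10, 12, 18) = 18
Nelson -> Wellington -> Tauranga -> Christchurch -> Auckland -> Rotorua: max(4, 14, 10, 3, 17) = 17
Nelson -> Queenstown -> Napier -> Christchurch -> Auckland -> Rotorua: max(8, 14, 12, 3, 17) = 17
Nelson -> Queenstown -> Napier -> Rotorua: max(8, 14, 18) = 18
Best route has worst link 17%.

17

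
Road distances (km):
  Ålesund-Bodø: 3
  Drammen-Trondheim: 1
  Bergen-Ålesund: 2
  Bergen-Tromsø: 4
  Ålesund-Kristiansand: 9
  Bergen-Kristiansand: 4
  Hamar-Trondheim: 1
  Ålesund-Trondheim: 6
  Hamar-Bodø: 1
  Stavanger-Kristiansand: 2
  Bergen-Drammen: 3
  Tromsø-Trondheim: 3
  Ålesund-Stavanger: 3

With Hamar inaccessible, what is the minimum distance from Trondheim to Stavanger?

Some routes from Trondheim to Stavanger avoiding Hamar:
Trondheim → Drammen → Bergen → Kristiansand → Stavanger: 1 + 3 + 4 + 2 = 10
Trondheim → Ålesund → Stavanger: 6 + 3 = 9
Trondheim → Drammen → Bergen → Ålesund → Stavanger: 1 + 3 + 2 + 3 = 9
Trondheim → Tromsø → Bergen → Ålesund → Stavanger: 3 + 4 + 2 + 3 = 12
Best route has total 9 km.

9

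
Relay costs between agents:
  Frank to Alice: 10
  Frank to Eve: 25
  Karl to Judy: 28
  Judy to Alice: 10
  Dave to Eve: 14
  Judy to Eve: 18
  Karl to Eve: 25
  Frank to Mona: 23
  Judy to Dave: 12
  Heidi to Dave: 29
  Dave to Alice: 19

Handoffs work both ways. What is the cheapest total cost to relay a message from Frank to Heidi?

58

Checking several routes:
Frank - Alice - Judy - Dave - Heidi: 10 + 10 + 12 + 29 = 61
Frank - Alice - Dave - Heidi: 10 + 19 + 29 = 58
Frank - Eve - Dave - Heidi: 25 + 14 + 29 = 68
Shortest: 58.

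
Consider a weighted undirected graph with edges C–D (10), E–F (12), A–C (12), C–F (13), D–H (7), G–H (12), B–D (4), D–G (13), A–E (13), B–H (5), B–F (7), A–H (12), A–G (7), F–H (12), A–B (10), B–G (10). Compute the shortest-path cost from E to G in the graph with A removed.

Checking several routes:
E → F → H → B → G: 12 + 12 + 5 + 10 = 39
E → F → B → D → G: 12 + 7 + 4 + 13 = 36
E → F → B → G: 12 + 7 + 10 = 29
E → F → B → H → G: 12 + 7 + 5 + 12 = 36
E → F → H → G: 12 + 12 + 12 = 36
Best route has total 29.

29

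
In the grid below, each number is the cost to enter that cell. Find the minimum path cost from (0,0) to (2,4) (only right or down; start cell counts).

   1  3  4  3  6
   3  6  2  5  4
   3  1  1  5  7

21

One optimal route is [0,0] → [1,0] → [2,0] → [2,1] → [2,2] → [2,3] → [2,4].
Its cost is 1 + 3 + 3 + 1 + 1 + 5 + 7 = 21.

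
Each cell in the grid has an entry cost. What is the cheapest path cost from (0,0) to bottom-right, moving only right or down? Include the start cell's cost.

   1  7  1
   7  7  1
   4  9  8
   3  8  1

Path r0c0 → r0c1 → r0c2 → r1c2 → r2c2 → r3c2: 1 + 7 + 1 + 1 + 8 + 1 = 19.

19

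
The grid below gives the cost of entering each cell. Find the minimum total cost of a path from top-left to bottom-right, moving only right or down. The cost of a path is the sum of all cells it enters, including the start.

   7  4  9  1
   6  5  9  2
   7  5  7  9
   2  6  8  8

Path r0c0→r0c1→r0c2→r0c3→r1c3→r2c3→r3c3: 7 + 4 + 9 + 1 + 2 + 9 + 8 = 40.

40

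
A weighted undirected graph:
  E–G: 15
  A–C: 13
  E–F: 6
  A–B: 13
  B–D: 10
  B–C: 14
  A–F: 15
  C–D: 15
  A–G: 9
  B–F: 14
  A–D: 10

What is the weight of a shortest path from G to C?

22

A few of the G→C routes:
G -> A -> B -> C: 9 + 13 + 14 = 36
G -> A -> D -> C: 9 + 10 + 15 = 34
G -> A -> C: 9 + 13 = 22
G -> A -> D -> B -> C: 9 + 10 + 10 + 14 = 43
G -> A -> B -> D -> C: 9 + 13 + 10 + 15 = 47
Shortest: 22.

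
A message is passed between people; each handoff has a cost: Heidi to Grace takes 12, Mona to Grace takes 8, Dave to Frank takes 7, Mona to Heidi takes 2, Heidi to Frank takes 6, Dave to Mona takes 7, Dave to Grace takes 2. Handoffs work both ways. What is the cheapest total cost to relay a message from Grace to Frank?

Comparing a few candidate routes:
Grace -> Dave -> Frank: 2 + 7 = 9
Grace -> Heidi -> Frank: 12 + 6 = 18
Grace -> Mona -> Heidi -> Frank: 8 + 2 + 6 = 16
Grace -> Dave -> Mona -> Heidi -> Frank: 2 + 7 + 2 + 6 = 17
Shortest: 9.

9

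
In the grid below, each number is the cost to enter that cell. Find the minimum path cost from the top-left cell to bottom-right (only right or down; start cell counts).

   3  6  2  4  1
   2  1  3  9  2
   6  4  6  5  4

Cheapest: (0,0)→(0,1)→(0,2)→(0,3)→(0,4)→(1,4)→(2,4)
  3 + 6 + 2 + 4 + 1 + 2 + 4 = 22

22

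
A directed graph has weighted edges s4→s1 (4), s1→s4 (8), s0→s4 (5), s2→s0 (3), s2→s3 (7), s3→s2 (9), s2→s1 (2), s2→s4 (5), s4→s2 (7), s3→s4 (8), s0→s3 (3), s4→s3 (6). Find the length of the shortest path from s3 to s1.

Checking several routes:
s3-s4-s1: 8 + 4 = 12
s3-s4-s2-s1: 8 + 7 + 2 = 17
s3-s2-s1: 9 + 2 = 11
Shortest: 11.

11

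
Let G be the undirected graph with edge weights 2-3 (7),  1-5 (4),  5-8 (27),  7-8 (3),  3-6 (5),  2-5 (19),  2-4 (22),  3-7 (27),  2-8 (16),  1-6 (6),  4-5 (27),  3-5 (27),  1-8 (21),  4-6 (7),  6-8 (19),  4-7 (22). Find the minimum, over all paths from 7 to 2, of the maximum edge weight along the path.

16

Some routes from 7 to 2:
7 -> 8 -> 6 -> 3 -> 2: max(3, 19, 5, 7) = 19
7 -> 8 -> 2: max(3, 16) = 16
7 -> 8 -> 6 -> 1 -> 5 -> 2: max(3, 19, 6, 4, 19) = 19
The minimum achievable maximum is 16.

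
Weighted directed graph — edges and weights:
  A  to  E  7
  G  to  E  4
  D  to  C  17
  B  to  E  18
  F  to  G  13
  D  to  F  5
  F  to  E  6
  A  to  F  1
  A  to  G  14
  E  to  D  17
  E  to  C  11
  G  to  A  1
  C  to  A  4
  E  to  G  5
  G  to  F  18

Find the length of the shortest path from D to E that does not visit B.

Checking several routes:
D-F-G-A-E: 5 + 13 + 1 + 7 = 26
D-F-G-E: 5 + 13 + 4 = 22
D-F-E: 5 + 6 = 11
The minimum is 11.

11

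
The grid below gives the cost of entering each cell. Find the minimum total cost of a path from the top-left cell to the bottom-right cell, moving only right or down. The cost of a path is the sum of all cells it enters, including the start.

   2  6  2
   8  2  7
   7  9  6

23

Best path: r0c0 r0c1 r0c2 r1c2 r2c2
Cost: 2 + 6 + 2 + 7 + 6 = 23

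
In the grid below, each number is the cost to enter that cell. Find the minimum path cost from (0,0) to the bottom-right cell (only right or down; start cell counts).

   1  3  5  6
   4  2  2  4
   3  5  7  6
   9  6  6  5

23

Path [0,0] -> [0,1] -> [1,1] -> [1,2] -> [1,3] -> [2,3] -> [3,3]: 1 + 3 + 2 + 2 + 4 + 6 + 5 = 23.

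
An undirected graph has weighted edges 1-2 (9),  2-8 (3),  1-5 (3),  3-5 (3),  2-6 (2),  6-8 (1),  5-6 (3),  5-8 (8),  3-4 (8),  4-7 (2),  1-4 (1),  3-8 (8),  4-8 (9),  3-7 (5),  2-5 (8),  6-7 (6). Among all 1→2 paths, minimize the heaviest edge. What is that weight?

Checking several routes:
1-5-6-8-2: max(3, 3, 1, 3) = 3
1-5-6-2: max(3, 3, 2) = 3
1-4-7-3-5-6-2: max(1, 2, 5, 3, 3, 2) = 5
1-4-7-6-2: max(1, 2, 6, 2) = 6
1-4-7-3-5-6-8-2: max(1, 2, 5, 3, 3, 1, 3) = 5
1-4-7-6-8-2: max(1, 2, 6, 1, 3) = 6
The minimum achievable maximum is 3.

3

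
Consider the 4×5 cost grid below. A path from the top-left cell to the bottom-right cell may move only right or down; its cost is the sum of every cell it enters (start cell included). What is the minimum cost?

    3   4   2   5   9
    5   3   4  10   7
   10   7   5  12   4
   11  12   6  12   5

Take [0,0] → [0,1] → [0,2] → [0,3] → [0,4] → [1,4] → [2,4] → [3,4] for a total of 3 + 4 + 2 + 5 + 9 + 7 + 4 + 5 = 39.

39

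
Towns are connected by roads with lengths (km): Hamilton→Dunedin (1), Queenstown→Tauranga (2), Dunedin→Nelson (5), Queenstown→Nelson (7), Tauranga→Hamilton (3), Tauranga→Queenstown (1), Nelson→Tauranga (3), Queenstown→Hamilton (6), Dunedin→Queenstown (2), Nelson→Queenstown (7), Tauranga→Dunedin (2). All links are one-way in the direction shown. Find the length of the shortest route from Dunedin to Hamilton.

Some routes from Dunedin to Hamilton:
Dunedin→Queenstown→Hamilton: 2 + 6 = 8
Dunedin→Nelson→Tauranga→Hamilton: 5 + 3 + 3 = 11
Dunedin→Queenstown→Tauranga→Hamilton: 2 + 2 + 3 = 7
Dunedin→Queenstown→Nelson→Tauranga→Hamilton: 2 + 7 + 3 + 3 = 15
Dunedin→Nelson→Tauranga→Queenstown→Hamilton: 5 + 3 + 1 + 6 = 15
The minimum is 7 km.

7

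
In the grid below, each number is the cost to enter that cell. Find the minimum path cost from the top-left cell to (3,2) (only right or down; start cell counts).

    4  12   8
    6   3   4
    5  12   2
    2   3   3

22

Best path: (0,0) -> (1,0) -> (1,1) -> (1,2) -> (2,2) -> (3,2)
Cost: 4 + 6 + 3 + 4 + 2 + 3 = 22
For comparison, the top-then-right route costs 33.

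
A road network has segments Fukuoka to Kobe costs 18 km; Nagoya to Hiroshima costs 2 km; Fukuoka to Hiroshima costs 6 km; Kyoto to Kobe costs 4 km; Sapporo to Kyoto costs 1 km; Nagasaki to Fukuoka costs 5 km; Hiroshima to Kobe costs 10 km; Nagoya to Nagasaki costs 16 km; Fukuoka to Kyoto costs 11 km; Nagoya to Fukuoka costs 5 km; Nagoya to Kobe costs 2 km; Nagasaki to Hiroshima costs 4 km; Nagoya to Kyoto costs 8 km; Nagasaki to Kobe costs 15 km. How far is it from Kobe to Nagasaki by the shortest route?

Some routes from Kobe to Nagasaki:
Kobe → Nagasaki: 15
Kobe → Nagoya → Hiroshima → Nagasaki: 2 + 2 + 4 = 8
Kobe → Nagoya → Fukuoka → Nagasaki: 2 + 5 + 5 = 12
Kobe → Hiroshima → Nagasaki: 10 + 4 = 14
Kobe → Nagoya → Hiroshima → Fukuoka → Nagasaki: 2 + 2 + 6 + 5 = 15
The minimum is 8 km.

8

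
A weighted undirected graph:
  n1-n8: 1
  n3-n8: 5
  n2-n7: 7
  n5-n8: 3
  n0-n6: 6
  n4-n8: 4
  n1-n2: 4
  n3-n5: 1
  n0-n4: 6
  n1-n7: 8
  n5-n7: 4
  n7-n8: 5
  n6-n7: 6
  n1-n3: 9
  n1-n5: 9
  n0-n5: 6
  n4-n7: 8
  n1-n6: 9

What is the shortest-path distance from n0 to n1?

10

Comparing a few candidate routes:
n0→n6→n1: 6 + 9 = 15
n0→n4→n8→n1: 6 + 4 + 1 = 11
n0→n5→n8→n1: 6 + 3 + 1 = 10
n0→n5→n3→n8→n1: 6 + 1 + 5 + 1 = 13
n0→n5→n1: 6 + 9 = 15
Shortest: 10.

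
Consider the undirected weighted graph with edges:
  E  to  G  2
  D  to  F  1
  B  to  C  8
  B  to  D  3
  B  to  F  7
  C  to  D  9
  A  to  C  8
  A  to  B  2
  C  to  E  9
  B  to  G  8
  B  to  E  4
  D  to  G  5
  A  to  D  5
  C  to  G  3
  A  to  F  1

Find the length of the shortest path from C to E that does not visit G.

9

Comparing a few candidate routes:
C → B → E: 8 + 4 = 12
C → A → B → E: 8 + 2 + 4 = 14
C → E: 9
Shortest: 9.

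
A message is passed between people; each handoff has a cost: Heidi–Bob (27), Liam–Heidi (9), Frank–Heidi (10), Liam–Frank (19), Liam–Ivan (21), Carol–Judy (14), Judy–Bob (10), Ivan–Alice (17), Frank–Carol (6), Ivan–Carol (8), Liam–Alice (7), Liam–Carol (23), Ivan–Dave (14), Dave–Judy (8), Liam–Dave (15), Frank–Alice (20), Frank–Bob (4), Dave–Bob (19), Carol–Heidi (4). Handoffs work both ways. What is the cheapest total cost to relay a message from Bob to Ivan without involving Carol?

32

Some routes from Bob to Ivan avoiding Carol:
Bob→Frank→Heidi→Liam→Ivan: 4 + 10 + 9 + 21 = 44
Bob→Judy→Dave→Ivan: 10 + 8 + 14 = 32
Bob→Frank→Alice→Ivan: 4 + 20 + 17 = 41
Bob→Dave→Ivan: 19 + 14 = 33
Bob→Frank→Liam→Ivan: 4 + 19 + 21 = 44
Bob→Frank→Heidi→Liam→Alice→Ivan: 4 + 10 + 9 + 7 + 17 = 47
Best route has total 32.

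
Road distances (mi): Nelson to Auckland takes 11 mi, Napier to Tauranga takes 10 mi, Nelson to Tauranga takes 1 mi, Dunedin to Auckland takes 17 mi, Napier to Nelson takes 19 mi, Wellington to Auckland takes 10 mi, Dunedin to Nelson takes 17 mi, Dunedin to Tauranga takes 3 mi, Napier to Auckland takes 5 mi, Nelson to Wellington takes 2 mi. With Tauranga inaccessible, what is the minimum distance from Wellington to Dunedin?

19

A few of the Wellington→Dunedin routes:
Wellington-Nelson-Auckland-Dunedin: 2 + 11 + 17 = 30
Wellington-Auckland-Nelson-Dunedin: 10 + 11 + 17 = 38
Wellington-Nelson-Dunedin: 2 + 17 = 19
Wellington-Auckland-Dunedin: 10 + 17 = 27
Shortest: 19 mi.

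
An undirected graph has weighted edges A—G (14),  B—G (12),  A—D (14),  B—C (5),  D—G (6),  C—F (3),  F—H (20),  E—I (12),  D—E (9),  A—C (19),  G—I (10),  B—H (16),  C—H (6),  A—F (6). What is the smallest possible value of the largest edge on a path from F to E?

12

Some routes from F to E:
F→A→G→D→E: max(6, 14, 6, 9) = 14
F→C→B→G→D→E: max(3, 5, 12, 6, 9) = 12
F→C→B→G→I→E: max(3, 5, 12, 10, 12) = 12
F→A→G→I→E: max(6, 14, 10, 12) = 14
Smallest bottleneck: 12.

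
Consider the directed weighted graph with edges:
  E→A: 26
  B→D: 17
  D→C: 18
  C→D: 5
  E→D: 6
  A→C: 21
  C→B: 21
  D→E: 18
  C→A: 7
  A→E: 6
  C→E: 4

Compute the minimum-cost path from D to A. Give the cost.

Routes from D to A:
D-E-A: 18 + 26 = 44
D-C-A: 18 + 7 = 25
D-C-E-A: 18 + 4 + 26 = 48
Best route has total 25.

25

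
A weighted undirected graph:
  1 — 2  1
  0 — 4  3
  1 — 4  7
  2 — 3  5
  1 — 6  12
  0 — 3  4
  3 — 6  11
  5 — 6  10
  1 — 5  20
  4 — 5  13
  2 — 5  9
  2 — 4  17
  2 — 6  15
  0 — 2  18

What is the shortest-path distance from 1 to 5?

10

A few of the 1→5 routes:
1 → 2 → 5: 1 + 9 = 10
1 → 4 → 5: 7 + 13 = 20
1 → 5: 20
1 → 6 → 5: 12 + 10 = 22
The minimum is 10.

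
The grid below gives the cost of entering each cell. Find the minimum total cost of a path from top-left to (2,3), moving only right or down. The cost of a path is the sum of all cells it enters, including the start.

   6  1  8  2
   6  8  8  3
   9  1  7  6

26

Best path: (0,0) → (0,1) → (0,2) → (0,3) → (1,3) → (2,3)
Cost: 6 + 1 + 8 + 2 + 3 + 6 = 26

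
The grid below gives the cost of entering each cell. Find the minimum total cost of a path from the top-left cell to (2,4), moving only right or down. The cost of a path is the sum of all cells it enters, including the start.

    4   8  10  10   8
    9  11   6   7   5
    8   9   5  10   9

49

Cheapest: r0c0 -> r0c1 -> r0c2 -> r1c2 -> r1c3 -> r1c4 -> r2c4
  4 + 8 + 10 + 6 + 7 + 5 + 9 = 49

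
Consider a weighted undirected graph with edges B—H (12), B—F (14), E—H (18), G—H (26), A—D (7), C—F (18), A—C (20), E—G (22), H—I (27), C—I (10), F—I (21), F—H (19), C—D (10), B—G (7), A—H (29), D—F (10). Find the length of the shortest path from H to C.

37

Checking several routes:
H - A - D - C: 29 + 7 + 10 = 46
H - F - C: 19 + 18 = 37
H - B - F - C: 12 + 14 + 18 = 44
H - F - D - C: 19 + 10 + 10 = 39
H - B - F - D - C: 12 + 14 + 10 + 10 = 46
H - I - C: 27 + 10 = 37
Best route has total 37.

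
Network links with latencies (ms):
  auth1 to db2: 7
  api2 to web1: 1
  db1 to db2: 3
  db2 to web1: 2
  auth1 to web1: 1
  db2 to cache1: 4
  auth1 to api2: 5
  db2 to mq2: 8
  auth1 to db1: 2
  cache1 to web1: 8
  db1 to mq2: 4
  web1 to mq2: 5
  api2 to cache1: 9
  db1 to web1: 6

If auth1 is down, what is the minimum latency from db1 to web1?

A few of the db1→web1 routes:
db1 -> db2 -> web1: 3 + 2 = 5
db1 -> mq2 -> db2 -> web1: 4 + 8 + 2 = 14
db1 -> mq2 -> web1: 4 + 5 = 9
db1 -> web1: 6
Shortest: 5 ms.

5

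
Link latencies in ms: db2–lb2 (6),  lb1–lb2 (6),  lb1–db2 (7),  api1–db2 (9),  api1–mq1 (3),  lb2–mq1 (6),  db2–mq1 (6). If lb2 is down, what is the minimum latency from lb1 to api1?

16

Paths from lb1 to api1 avoiding lb2:
lb1-db2-mq1-api1: 7 + 6 + 3 = 16
lb1-db2-api1: 7 + 9 = 16
The minimum is 16 ms.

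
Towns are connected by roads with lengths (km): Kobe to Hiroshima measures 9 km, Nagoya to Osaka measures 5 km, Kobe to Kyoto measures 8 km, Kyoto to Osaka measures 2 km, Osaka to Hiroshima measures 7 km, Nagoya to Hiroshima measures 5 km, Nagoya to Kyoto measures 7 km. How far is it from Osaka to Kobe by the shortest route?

Checking several routes:
Osaka - Kyoto - Kobe: 2 + 8 = 10
Osaka - Nagoya - Hiroshima - Kobe: 5 + 5 + 9 = 19
Osaka - Hiroshima - Kobe: 7 + 9 = 16
The minimum is 10 km.

10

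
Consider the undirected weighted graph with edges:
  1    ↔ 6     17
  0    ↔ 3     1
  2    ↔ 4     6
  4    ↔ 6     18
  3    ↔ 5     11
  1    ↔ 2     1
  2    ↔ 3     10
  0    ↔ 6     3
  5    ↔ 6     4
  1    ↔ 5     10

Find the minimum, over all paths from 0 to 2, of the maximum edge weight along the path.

10

Some routes from 0 to 2:
0 → 6 → 5 → 1 → 2: max(3, 4, 10, 1) = 10
0 → 3 → 2: max(1, 10) = 10
0 → 3 → 5 → 1 → 2: max(1, 11, 10, 1) = 11
The minimum achievable maximum is 10.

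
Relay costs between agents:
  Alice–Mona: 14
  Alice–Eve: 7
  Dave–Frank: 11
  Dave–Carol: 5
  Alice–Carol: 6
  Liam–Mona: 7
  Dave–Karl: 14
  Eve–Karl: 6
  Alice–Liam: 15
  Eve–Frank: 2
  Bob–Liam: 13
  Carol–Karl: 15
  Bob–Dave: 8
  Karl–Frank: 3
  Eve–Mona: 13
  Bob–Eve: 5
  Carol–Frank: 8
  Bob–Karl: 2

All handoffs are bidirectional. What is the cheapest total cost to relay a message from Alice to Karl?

12

Checking several routes:
Alice -> Eve -> Bob -> Karl: 7 + 5 + 2 = 14
Alice -> Carol -> Frank -> Karl: 6 + 8 + 3 = 17
Alice -> Eve -> Karl: 7 + 6 = 13
Alice -> Eve -> Frank -> Karl: 7 + 2 + 3 = 12
Shortest: 12.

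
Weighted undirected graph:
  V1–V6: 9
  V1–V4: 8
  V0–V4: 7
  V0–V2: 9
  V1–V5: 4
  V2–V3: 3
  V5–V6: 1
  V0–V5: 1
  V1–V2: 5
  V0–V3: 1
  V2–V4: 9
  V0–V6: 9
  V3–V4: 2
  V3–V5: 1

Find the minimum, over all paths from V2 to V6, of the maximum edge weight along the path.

3

Comparing a few candidate routes:
V2 - V1 - V5 - V6: max(5, 4, 1) = 5
V2 - V3 - V5 - V6: max(3, 1, 1) = 3
V2 - V3 - V0 - V5 - V6: max(3, 1, 1, 1) = 3
Smallest bottleneck: 3.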